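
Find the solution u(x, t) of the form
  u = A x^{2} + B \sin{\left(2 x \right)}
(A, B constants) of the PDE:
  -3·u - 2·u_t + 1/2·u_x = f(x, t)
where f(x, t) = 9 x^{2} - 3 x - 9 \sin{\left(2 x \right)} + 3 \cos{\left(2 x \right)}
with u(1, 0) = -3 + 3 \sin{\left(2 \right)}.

Answer: u(x, t) = - 3 x^{2} + 3 \sin{\left(2 x \right)}

Derivation:
Substitute the ansatz u = A x^{2} + B \sin{\left(2 x \right)} into the left-hand side.
Derivatives of the ansatz:
  u_t = 0
  u_x = 2 A x + 2 B \cos{\left(2 x \right)}
Term by term:
  -3·u = - 3 A x^{2} - 3 B \sin{\left(2 x \right)}
  -2·u_t = 0
  1/2·u_x = A x + B \cos{\left(2 x \right)}
So the left-hand side equals
  - 3 A x^{2} + A x - 3 B \sin{\left(2 x \right)} + B \cos{\left(2 x \right)}
This must equal f(x, t) = 9 x^{2} - 3 x - 9 \sin{\left(2 x \right)} + 3 \cos{\left(2 x \right)} identically.
Matching coefficients of the independent functions:
  [x]:  A = -3
  [x^{2}]:  - 3 A = 9
  [\sin{\left(2 x \right)}]:  - 3 B = -9
  [\cos{\left(2 x \right)}]:  B = 3
Solving: A = -3, B = 3.
Check against the point condition:
  u(1, 0) = -3 + 3 \sin{\left(2 \right)}  ⟹  A + B \sin{\left(2 \right)} = -3 + 3 \sin{\left(2 \right)}  ✓
Hence u(x, t) = - 3 x^{2} + 3 \sin{\left(2 x \right)}.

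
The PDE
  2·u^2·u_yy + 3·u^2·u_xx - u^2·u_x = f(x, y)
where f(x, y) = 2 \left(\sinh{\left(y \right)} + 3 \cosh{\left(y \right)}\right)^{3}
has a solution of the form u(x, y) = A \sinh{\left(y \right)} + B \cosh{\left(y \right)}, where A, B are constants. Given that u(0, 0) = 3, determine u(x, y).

Answer: u(x, y) = \sinh{\left(y \right)} + 3 \cosh{\left(y \right)}

Derivation:
Substitute the ansatz u = A \sinh{\left(y \right)} + B \cosh{\left(y \right)} into the left-hand side.
Derivatives of the ansatz:
  u_yy = A \sinh{\left(y \right)} + B \cosh{\left(y \right)}
  u_xx = 0
  u_x = 0
Term by term:
  2·u^2·u_yy = 2 A^{3} \sinh^{3}{\left(y \right)} + 6 A^{2} B \sinh^{2}{\left(y \right)} \cosh{\left(y \right)} + 6 A B^{2} \sinh{\left(y \right)} \cosh^{2}{\left(y \right)} + 2 B^{3} \cosh^{3}{\left(y \right)}
  3·u^2·u_xx = 0
  -u^2·u_x = 0
So the left-hand side equals
  2 A^{3} \sinh^{3}{\left(y \right)} + 6 A^{2} B \sinh^{2}{\left(y \right)} \cosh{\left(y \right)} + 6 A B^{2} \sinh{\left(y \right)} \cosh^{2}{\left(y \right)} + 2 B^{3} \cosh^{3}{\left(y \right)}
This must equal f(x, y) identically; expanded, f = 2 \sinh^{3}{\left(y \right)} + 18 \sinh^{2}{\left(y \right)} \cosh{\left(y \right)} + 54 \sinh{\left(y \right)} \cosh^{2}{\left(y \right)} + 54 \cosh^{3}{\left(y \right)}.
Matching coefficients of the independent functions:
  [\sinh{\left(y \right)} \cosh^{2}{\left(y \right)}]:  6 A B^{2} = 54
  [\sinh^{2}{\left(y \right)} \cosh{\left(y \right)}]:  6 A^{2} B = 18
  [\sinh^{3}{\left(y \right)}]:  2 A^{3} = 2
  [\cosh^{3}{\left(y \right)}]:  2 B^{3} = 54
Solving: A = 1, B = 3.
Check against the point condition:
  u(0, 0) = 3  ⟹  B = 3  ✓
Hence u(x, y) = \sinh{\left(y \right)} + 3 \cosh{\left(y \right)}.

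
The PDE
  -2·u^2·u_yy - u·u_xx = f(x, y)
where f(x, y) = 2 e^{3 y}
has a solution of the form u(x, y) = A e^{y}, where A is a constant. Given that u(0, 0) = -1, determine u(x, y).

Answer: u(x, y) = - e^{y}

Derivation:
Substitute the ansatz u = A e^{y} into the left-hand side.
Derivatives of the ansatz:
  u_yy = A e^{y}
  u_xx = 0
Term by term:
  -2·u^2·u_yy = - 2 A^{3} e^{3 y}
  -u·u_xx = 0
So the left-hand side equals
  - 2 A^{3} e^{3 y}
This must equal f(x, y) = 2 e^{3 y} identically.
Matching coefficients of the independent functions:
  [e^{3 y}]:  - 2 A^{3} = 2
Solving: A = -1.
Check against the point condition:
  u(0, 0) = -1  ⟹  A = -1  ✓
Hence u(x, y) = - e^{y}.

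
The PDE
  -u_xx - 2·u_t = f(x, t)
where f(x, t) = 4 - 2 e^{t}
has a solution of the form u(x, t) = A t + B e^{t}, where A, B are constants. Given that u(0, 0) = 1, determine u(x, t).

Answer: u(x, t) = - 2 t + e^{t}

Derivation:
Substitute the ansatz u = A t + B e^{t} into the left-hand side.
Derivatives of the ansatz:
  u_xx = 0
  u_t = A + B e^{t}
Term by term:
  -u_xx = 0
  -2·u_t = - 2 A - 2 B e^{t}
So the left-hand side equals
  - 2 A - 2 B e^{t}
This must equal f(x, t) = 4 - 2 e^{t} identically.
Matching coefficients of the independent functions:
  [constant term]:  - 2 A = 4
  [e^{t}]:  - 2 B = -2
Solving: A = -2, B = 1.
Check against the point condition:
  u(0, 0) = 1  ⟹  B = 1  ✓
Hence u(x, t) = - 2 t + e^{t}.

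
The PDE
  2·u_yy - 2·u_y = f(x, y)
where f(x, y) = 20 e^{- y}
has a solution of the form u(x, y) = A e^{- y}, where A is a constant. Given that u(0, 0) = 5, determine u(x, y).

Substitute the ansatz u = A e^{- y} into the left-hand side.
Derivatives of the ansatz:
  u_yy = A e^{- y}
  u_y = - A e^{- y}
Term by term:
  2·u_yy = 2 A e^{- y}
  -2·u_y = 2 A e^{- y}
So the left-hand side equals
  4 A e^{- y}
This must equal f(x, y) = 20 e^{- y} identically.
Matching coefficients of the independent functions:
  [e^{- y}]:  4 A = 20
Solving: A = 5.
Check against the point condition:
  u(0, 0) = 5  ⟹  A = 5  ✓
Hence u(x, y) = 5 e^{- y}.

Answer: u(x, y) = 5 e^{- y}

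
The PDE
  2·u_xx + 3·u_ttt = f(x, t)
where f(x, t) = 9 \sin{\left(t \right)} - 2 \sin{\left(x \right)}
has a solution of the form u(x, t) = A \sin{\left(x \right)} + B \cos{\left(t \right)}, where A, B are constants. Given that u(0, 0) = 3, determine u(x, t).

Substitute the ansatz u = A \sin{\left(x \right)} + B \cos{\left(t \right)} into the left-hand side.
Derivatives of the ansatz:
  u_xx = - A \sin{\left(x \right)}
  u_ttt = B \sin{\left(t \right)}
Term by term:
  2·u_xx = - 2 A \sin{\left(x \right)}
  3·u_ttt = 3 B \sin{\left(t \right)}
So the left-hand side equals
  - 2 A \sin{\left(x \right)} + 3 B \sin{\left(t \right)}
This must equal f(x, t) = 9 \sin{\left(t \right)} - 2 \sin{\left(x \right)} identically.
Matching coefficients of the independent functions:
  [\sin{\left(t \right)}]:  3 B = 9
  [\sin{\left(x \right)}]:  - 2 A = -2
Solving: A = 1, B = 3.
Check against the point condition:
  u(0, 0) = 3  ⟹  B = 3  ✓
Hence u(x, t) = \sin{\left(x \right)} + 3 \cos{\left(t \right)}.

Answer: u(x, t) = \sin{\left(x \right)} + 3 \cos{\left(t \right)}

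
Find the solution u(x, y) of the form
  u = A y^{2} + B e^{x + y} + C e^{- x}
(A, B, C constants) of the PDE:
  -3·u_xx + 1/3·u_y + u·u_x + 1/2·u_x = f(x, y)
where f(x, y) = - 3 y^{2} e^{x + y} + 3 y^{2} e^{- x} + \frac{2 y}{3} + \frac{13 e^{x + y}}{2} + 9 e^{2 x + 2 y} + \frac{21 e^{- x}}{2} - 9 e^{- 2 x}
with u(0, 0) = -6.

Substitute the ansatz u = A y^{2} + B e^{x + y} + C e^{- x} into the left-hand side.
Derivatives of the ansatz:
  u_xx = B e^{x} e^{y} + C e^{- x}
  u_y = 2 A y + B e^{x} e^{y}
  u_x = B e^{x} e^{y} - C e^{- x}
Term by term:
  -3·u_xx = - 3 B e^{x} e^{y} - 3 C e^{- x}
  1/3·u_y = \frac{2 A y}{3} + \frac{B e^{x} e^{y}}{3}
  u·u_x = A B y^{2} e^{x} e^{y} - A C y^{2} e^{- x} + B^{2} e^{2 x} e^{2 y} - C^{2} e^{- 2 x}
  1/2·u_x = \frac{B e^{x} e^{y}}{2} - \frac{C e^{- x}}{2}
So the left-hand side equals
  A B y^{2} e^{x} e^{y} - A C y^{2} e^{- x} + \frac{2 A y}{3} + B^{2} e^{2 x} e^{2 y} - \frac{13 B e^{x} e^{y}}{6} - C^{2} e^{- 2 x} - \frac{7 C e^{- x}}{2}
This must equal f(x, y) identically; expanded, f = - 3 y^{2} e^{x} e^{y} + 3 y^{2} e^{- x} + \frac{2 y}{3} + 9 e^{2 x} e^{2 y} + \frac{13 e^{x} e^{y}}{2} + \frac{21 e^{- x}}{2} - 9 e^{- 2 x}.
Matching coefficients of the independent functions:
  [y]:  \frac{2 A}{3} = \frac{2}{3}
  [y^{2} e^{- x}]:  - A C = 3
  [e^{x} e^{y}]:  - \frac{13 B}{6} = \frac{13}{2}
  [e^{2 x} e^{2 y}]:  B^{2} = 9
  [y^{2} e^{x} e^{y}]:  A B = -3
  [e^{- 2 x}]:  - C^{2} = -9
  [e^{- x}]:  - \frac{7 C}{2} = \frac{21}{2}
Solving: A = 1, B = -3, C = -3.
Check against the point condition:
  u(0, 0) = -6  ⟹  B + C = -6  ✓
Hence u(x, y) = y^{2} - 3 e^{x + y} - 3 e^{- x}.

Answer: u(x, y) = y^{2} - 3 e^{x + y} - 3 e^{- x}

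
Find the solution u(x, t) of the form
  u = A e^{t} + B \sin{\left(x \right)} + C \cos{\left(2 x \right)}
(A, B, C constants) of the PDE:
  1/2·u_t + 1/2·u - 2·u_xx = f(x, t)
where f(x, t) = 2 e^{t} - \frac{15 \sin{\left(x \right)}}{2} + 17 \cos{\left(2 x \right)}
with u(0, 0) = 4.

Substitute the ansatz u = A e^{t} + B \sin{\left(x \right)} + C \cos{\left(2 x \right)} into the left-hand side.
Derivatives of the ansatz:
  u_t = A e^{t}
  u_xx = - B \sin{\left(x \right)} - 4 C \cos{\left(2 x \right)}
Term by term:
  1/2·u_t = \frac{A e^{t}}{2}
  1/2·u = \frac{A e^{t}}{2} + \frac{B \sin{\left(x \right)}}{2} + \frac{C \cos{\left(2 x \right)}}{2}
  -2·u_xx = 2 B \sin{\left(x \right)} + 8 C \cos{\left(2 x \right)}
So the left-hand side equals
  A e^{t} + \frac{5 B \sin{\left(x \right)}}{2} + \frac{17 C \cos{\left(2 x \right)}}{2}
This must equal f(x, t) = 2 e^{t} - \frac{15 \sin{\left(x \right)}}{2} + 17 \cos{\left(2 x \right)} identically.
Matching coefficients of the independent functions:
  [e^{t}]:  A = 2
  [\sin{\left(x \right)}]:  \frac{5 B}{2} = - \frac{15}{2}
  [\cos{\left(2 x \right)}]:  \frac{17 C}{2} = 17
Solving: A = 2, B = -3, C = 2.
Check against the point condition:
  u(0, 0) = 4  ⟹  A + C = 4  ✓
Hence u(x, t) = 2 e^{t} - 3 \sin{\left(x \right)} + 2 \cos{\left(2 x \right)}.

Answer: u(x, t) = 2 e^{t} - 3 \sin{\left(x \right)} + 2 \cos{\left(2 x \right)}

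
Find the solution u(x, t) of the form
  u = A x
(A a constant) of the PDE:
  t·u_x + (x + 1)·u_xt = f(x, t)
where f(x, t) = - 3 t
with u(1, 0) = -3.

Answer: u(x, t) = - 3 x

Derivation:
Substitute the ansatz u = A x into the left-hand side.
Derivatives of the ansatz:
  u_x = A
  u_xt = 0
Term by term:
  t·u_x = A t
  (x + 1)·u_xt = 0
So the left-hand side equals
  A t
This must equal f(x, t) = - 3 t identically.
Matching coefficients of the independent functions:
  [t]:  A = -3
Solving: A = -3.
Check against the point condition:
  u(1, 0) = -3  ⟹  A = -3  ✓
Hence u(x, t) = - 3 x.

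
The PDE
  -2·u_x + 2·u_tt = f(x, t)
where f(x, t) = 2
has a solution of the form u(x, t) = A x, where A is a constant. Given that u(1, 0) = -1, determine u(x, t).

Answer: u(x, t) = - x

Derivation:
Substitute the ansatz u = A x into the left-hand side.
Derivatives of the ansatz:
  u_x = A
  u_tt = 0
Term by term:
  -2·u_x = - 2 A
  2·u_tt = 0
So the left-hand side equals
  - 2 A
This must equal f(x, t) = 2 identically.
Matching coefficients of the independent functions:
  [constant term]:  - 2 A = 2
Solving: A = -1.
Check against the point condition:
  u(1, 0) = -1  ⟹  A = -1  ✓
Hence u(x, t) = - x.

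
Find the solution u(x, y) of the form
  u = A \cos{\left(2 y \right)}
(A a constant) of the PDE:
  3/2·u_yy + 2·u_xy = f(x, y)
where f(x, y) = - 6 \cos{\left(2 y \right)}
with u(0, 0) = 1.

Substitute the ansatz u = A \cos{\left(2 y \right)} into the left-hand side.
Derivatives of the ansatz:
  u_yy = - 4 A \cos{\left(2 y \right)}
  u_xy = 0
Term by term:
  3/2·u_yy = - 6 A \cos{\left(2 y \right)}
  2·u_xy = 0
So the left-hand side equals
  - 6 A \cos{\left(2 y \right)}
This must equal f(x, y) = - 6 \cos{\left(2 y \right)} identically.
Matching coefficients of the independent functions:
  [\cos{\left(2 y \right)}]:  - 6 A = -6
Solving: A = 1.
Check against the point condition:
  u(0, 0) = 1  ⟹  A = 1  ✓
Hence u(x, y) = \cos{\left(2 y \right)}.

Answer: u(x, y) = \cos{\left(2 y \right)}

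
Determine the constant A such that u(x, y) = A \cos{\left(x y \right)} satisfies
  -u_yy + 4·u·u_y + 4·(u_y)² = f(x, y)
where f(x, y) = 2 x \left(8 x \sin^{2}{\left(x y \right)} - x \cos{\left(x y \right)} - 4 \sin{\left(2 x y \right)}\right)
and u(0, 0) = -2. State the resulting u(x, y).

Answer: u(x, y) = - 2 \cos{\left(x y \right)}

Derivation:
Substitute the ansatz u = A \cos{\left(x y \right)} into the left-hand side.
Derivatives of the ansatz:
  u_yy = - A x^{2} \cos{\left(x y \right)}
  u_y = - A x \sin{\left(x y \right)}
Term by term:
  -u_yy = A x^{2} \cos{\left(x y \right)}
  4·u·u_y = - 4 A^{2} x \sin{\left(x y \right)} \cos{\left(x y \right)}
  4·(u_y)² = 4 A^{2} x^{2} \sin^{2}{\left(x y \right)}
So the left-hand side equals
  4 A^{2} x^{2} \sin^{2}{\left(x y \right)} - 4 A^{2} x \sin{\left(x y \right)} \cos{\left(x y \right)} + A x^{2} \cos{\left(x y \right)}
This must equal f(x, y) identically; expanded, f = 16 x^{2} \sin^{2}{\left(x y \right)} - 2 x^{2} \cos{\left(x y \right)} - 16 x \sin{\left(x y \right)} \cos{\left(x y \right)}.
Matching coefficients of the independent functions:
  [x^{2} \sin^{2}{\left(x y \right)}]:  4 A^{2} = 16
  [x^{2} \cos{\left(x y \right)}]:  A = -2
  [x \sin{\left(x y \right)} \cos{\left(x y \right)}]:  - 4 A^{2} = -16
Solving: A = -2.
Check against the point condition:
  u(0, 0) = -2  ⟹  A = -2  ✓
Hence u(x, y) = - 2 \cos{\left(x y \right)}.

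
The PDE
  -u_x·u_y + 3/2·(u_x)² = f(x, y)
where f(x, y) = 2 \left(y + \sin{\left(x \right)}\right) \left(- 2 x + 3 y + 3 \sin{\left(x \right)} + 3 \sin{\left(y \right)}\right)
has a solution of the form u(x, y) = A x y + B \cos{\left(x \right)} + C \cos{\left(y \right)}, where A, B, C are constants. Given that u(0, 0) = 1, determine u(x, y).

Answer: u(x, y) = 2 x y - 2 \cos{\left(x \right)} + 3 \cos{\left(y \right)}

Derivation:
Substitute the ansatz u = A x y + B \cos{\left(x \right)} + C \cos{\left(y \right)} into the left-hand side.
Derivatives of the ansatz:
  u_x = A y - B \sin{\left(x \right)}
  u_y = A x - C \sin{\left(y \right)}
Term by term:
  -u_x·u_y = - A^{2} x y + A B x \sin{\left(x \right)} + A C y \sin{\left(y \right)} - B C \sin{\left(x \right)} \sin{\left(y \right)}
  3/2·(u_x)² = \frac{3 A^{2} y^{2}}{2} - 3 A B y \sin{\left(x \right)} + \frac{3 B^{2} \sin^{2}{\left(x \right)}}{2}
So the left-hand side equals
  - A^{2} x y + \frac{3 A^{2} y^{2}}{2} + A B x \sin{\left(x \right)} - 3 A B y \sin{\left(x \right)} + A C y \sin{\left(y \right)} + \frac{3 B^{2} \sin^{2}{\left(x \right)}}{2} - B C \sin{\left(x \right)} \sin{\left(y \right)}
This must equal f(x, y) identically; expanded, f = - 4 x y - 4 x \sin{\left(x \right)} + 6 y^{2} + 12 y \sin{\left(x \right)} + 6 y \sin{\left(y \right)} + 6 \sin^{2}{\left(x \right)} + 6 \sin{\left(x \right)} \sin{\left(y \right)}.
Matching coefficients of the independent functions:
  [y^{2}]:  \frac{3 A^{2}}{2} = 6
  [x y]:  - A^{2} = -4
  [x \sin{\left(x \right)}]:  A B = -4
  [y \sin{\left(x \right)}]:  - 3 A B = 12
  [y \sin{\left(y \right)}]:  A C = 6
  [\sin{\left(x \right)} \sin{\left(y \right)}]:  - B C = 6
  [\sin^{2}{\left(x \right)}]:  \frac{3 B^{2}}{2} = 6
These equations allow (A, B, C) = (-2, 2, -3) or (2, -2, 3).
Impose the point condition(s):
  u(0, 0) = 1  ⟹  B + C = 1
Only A = 2, B = -2, C = 3 satisfies everything.
Hence u(x, y) = 2 x y - 2 \cos{\left(x \right)} + 3 \cos{\left(y \right)}.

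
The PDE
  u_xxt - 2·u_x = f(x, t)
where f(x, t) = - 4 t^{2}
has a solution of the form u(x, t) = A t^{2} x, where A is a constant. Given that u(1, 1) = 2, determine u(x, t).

Substitute the ansatz u = A t^{2} x into the left-hand side.
Derivatives of the ansatz:
  u_xxt = 0
  u_x = A t^{2}
Term by term:
  u_xxt = 0
  -2·u_x = - 2 A t^{2}
So the left-hand side equals
  - 2 A t^{2}
This must equal f(x, t) = - 4 t^{2} identically.
Matching coefficients of the independent functions:
  [t^{2}]:  - 2 A = -4
Solving: A = 2.
Check against the point condition:
  u(1, 1) = 2  ⟹  A = 2  ✓
Hence u(x, t) = 2 t^{2} x.

Answer: u(x, t) = 2 t^{2} x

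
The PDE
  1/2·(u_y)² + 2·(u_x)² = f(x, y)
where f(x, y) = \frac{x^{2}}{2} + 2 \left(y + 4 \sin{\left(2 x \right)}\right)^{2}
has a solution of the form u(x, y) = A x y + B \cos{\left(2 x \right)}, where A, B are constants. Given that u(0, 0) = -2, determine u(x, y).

Substitute the ansatz u = A x y + B \cos{\left(2 x \right)} into the left-hand side.
Derivatives of the ansatz:
  u_y = A x
  u_x = A y - 2 B \sin{\left(2 x \right)}
Term by term:
  1/2·(u_y)² = \frac{A^{2} x^{2}}{2}
  2·(u_x)² = 2 A^{2} y^{2} - 8 A B y \sin{\left(2 x \right)} + 8 B^{2} \sin^{2}{\left(2 x \right)}
So the left-hand side equals
  \frac{A^{2} x^{2}}{2} + 2 A^{2} y^{2} - 8 A B y \sin{\left(2 x \right)} + 8 B^{2} \sin^{2}{\left(2 x \right)}
This must equal f(x, y) identically; expanded, f = \frac{x^{2}}{2} + 2 y^{2} + 16 y \sin{\left(2 x \right)} + 32 \sin^{2}{\left(2 x \right)}.
Matching coefficients of the independent functions:
  [x^{2}]:  \frac{A^{2}}{2} = \frac{1}{2}
  [y^{2}]:  2 A^{2} = 2
  [y \sin{\left(2 x \right)}]:  - 8 A B = 16
  [\sin^{2}{\left(2 x \right)}]:  8 B^{2} = 32
These equations allow (A, B) = (-1, 2) or (1, -2).
Impose the point condition(s):
  u(0, 0) = -2  ⟹  B = -2
Only A = 1, B = -2 satisfies everything.
Hence u(x, y) = x y - 2 \cos{\left(2 x \right)}.

Answer: u(x, y) = x y - 2 \cos{\left(2 x \right)}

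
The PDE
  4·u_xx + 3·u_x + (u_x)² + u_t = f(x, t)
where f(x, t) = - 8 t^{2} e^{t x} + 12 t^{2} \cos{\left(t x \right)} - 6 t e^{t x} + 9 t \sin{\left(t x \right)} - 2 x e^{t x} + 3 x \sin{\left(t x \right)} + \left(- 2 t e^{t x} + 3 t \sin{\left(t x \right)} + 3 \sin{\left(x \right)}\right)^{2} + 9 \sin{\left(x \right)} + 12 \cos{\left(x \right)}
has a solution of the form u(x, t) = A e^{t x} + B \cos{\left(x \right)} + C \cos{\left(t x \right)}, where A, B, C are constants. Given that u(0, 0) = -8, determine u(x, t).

Substitute the ansatz u = A e^{t x} + B \cos{\left(x \right)} + C \cos{\left(t x \right)} into the left-hand side.
Derivatives of the ansatz:
  u_xx = A t^{2} e^{t x} - B \cos{\left(x \right)} - C t^{2} \cos{\left(t x \right)}
  u_x = A t e^{t x} - B \sin{\left(x \right)} - C t \sin{\left(t x \right)}
  u_t = A x e^{t x} - C x \sin{\left(t x \right)}
Term by term:
  4·u_xx = 4 A t^{2} e^{t x} - 4 B \cos{\left(x \right)} - 4 C t^{2} \cos{\left(t x \right)}
  3·u_x = 3 A t e^{t x} - 3 B \sin{\left(x \right)} - 3 C t \sin{\left(t x \right)}
  (u_x)² = A^{2} t^{2} e^{2 t x} - 2 A B t e^{t x} \sin{\left(x \right)} - 2 A C t^{2} e^{t x} \sin{\left(t x \right)} + B^{2} \sin^{2}{\left(x \right)} + 2 B C t \sin{\left(x \right)} \sin{\left(t x \right)} + C^{2} t^{2} \sin^{2}{\left(t x \right)}
  u_t = A x e^{t x} - C x \sin{\left(t x \right)}
So the left-hand side equals
  A^{2} t^{2} e^{2 t x} - 2 A B t e^{t x} \sin{\left(x \right)} - 2 A C t^{2} e^{t x} \sin{\left(t x \right)} + 4 A t^{2} e^{t x} + 3 A t e^{t x} + A x e^{t x} + B^{2} \sin^{2}{\left(x \right)} + 2 B C t \sin{\left(x \right)} \sin{\left(t x \right)} - 3 B \sin{\left(x \right)} - 4 B \cos{\left(x \right)} + C^{2} t^{2} \sin^{2}{\left(t x \right)} - 4 C t^{2} \cos{\left(t x \right)} - 3 C t \sin{\left(t x \right)} - C x \sin{\left(t x \right)}
This must equal f(x, t) identically; expanded, f = 4 t^{2} e^{2 t x} - 12 t^{2} e^{t x} \sin{\left(t x \right)} - 8 t^{2} e^{t x} + 9 t^{2} \sin^{2}{\left(t x \right)} + 12 t^{2} \cos{\left(t x \right)} - 12 t e^{t x} \sin{\left(x \right)} - 6 t e^{t x} + 18 t \sin{\left(x \right)} \sin{\left(t x \right)} + 9 t \sin{\left(t x \right)} - 2 x e^{t x} + 3 x \sin{\left(t x \right)} + 9 \sin^{2}{\left(x \right)} + 9 \sin{\left(x \right)} + 12 \cos{\left(x \right)}.
Matching coefficients of the independent functions:
  [t e^{t x}]:  3 A = -6
  [t \sin{\left(t x \right)}]:  - 3 C = 9
  [t^{2} e^{t x}]:  4 A = -8
  [t^{2} e^{2 t x}]:  A^{2} = 4
  [t^{2} \sin^{2}{\left(t x \right)}]:  C^{2} = 9
  [t^{2} \cos{\left(t x \right)}]:  - 4 C = 12
  [x e^{t x}]:  A = -2
  [x \sin{\left(t x \right)}]:  - C = 3
  [t e^{t x} \sin{\left(x \right)}]:  - 2 A B = -12
  [t \sin{\left(x \right)} \sin{\left(t x \right)}]:  2 B C = 18
  [t^{2} e^{t x} \sin{\left(t x \right)}]:  - 2 A C = -12
  [\sin{\left(x \right)}]:  - 3 B = 9
  [\sin^{2}{\left(x \right)}]:  B^{2} = 9
  [\cos{\left(x \right)}]:  - 4 B = 12
Solving: A = -2, B = -3, C = -3.
Check against the point condition:
  u(0, 0) = -8  ⟹  A + B + C = -8  ✓
Hence u(x, t) = - 2 e^{t x} - 3 \cos{\left(x \right)} - 3 \cos{\left(t x \right)}.

Answer: u(x, t) = - 2 e^{t x} - 3 \cos{\left(x \right)} - 3 \cos{\left(t x \right)}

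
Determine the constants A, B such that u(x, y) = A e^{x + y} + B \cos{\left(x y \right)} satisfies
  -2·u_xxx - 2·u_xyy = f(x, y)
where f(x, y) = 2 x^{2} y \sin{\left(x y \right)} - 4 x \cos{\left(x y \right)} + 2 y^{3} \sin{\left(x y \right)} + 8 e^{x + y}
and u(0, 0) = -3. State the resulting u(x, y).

Substitute the ansatz u = A e^{x + y} + B \cos{\left(x y \right)} into the left-hand side.
Derivatives of the ansatz:
  u_xxx = A e^{x} e^{y} + B y^{3} \sin{\left(x y \right)}
  u_xyy = A e^{x} e^{y} + B x^{2} y \sin{\left(x y \right)} - 2 B x \cos{\left(x y \right)}
Term by term:
  -2·u_xxx = - 2 A e^{x} e^{y} - 2 B y^{3} \sin{\left(x y \right)}
  -2·u_xyy = - 2 A e^{x} e^{y} - 2 B x^{2} y \sin{\left(x y \right)} + 4 B x \cos{\left(x y \right)}
So the left-hand side equals
  - 4 A e^{x} e^{y} - 2 B x^{2} y \sin{\left(x y \right)} + 4 B x \cos{\left(x y \right)} - 2 B y^{3} \sin{\left(x y \right)}
This must equal f(x, y) identically; expanded, f = 2 x^{2} y \sin{\left(x y \right)} - 4 x \cos{\left(x y \right)} + 2 y^{3} \sin{\left(x y \right)} + 8 e^{x} e^{y}.
Matching coefficients of the independent functions:
  [x \cos{\left(x y \right)}]:  4 B = -4
  [y^{3} \sin{\left(x y \right)}, x^{2} y \sin{\left(x y \right)}]:  - 2 B = 2
  [e^{x} e^{y}]:  - 4 A = 8
Solving: A = -2, B = -1.
Check against the point condition:
  u(0, 0) = -3  ⟹  A + B = -3  ✓
Hence u(x, y) = - 2 e^{x + y} - \cos{\left(x y \right)}.

Answer: u(x, y) = - 2 e^{x + y} - \cos{\left(x y \right)}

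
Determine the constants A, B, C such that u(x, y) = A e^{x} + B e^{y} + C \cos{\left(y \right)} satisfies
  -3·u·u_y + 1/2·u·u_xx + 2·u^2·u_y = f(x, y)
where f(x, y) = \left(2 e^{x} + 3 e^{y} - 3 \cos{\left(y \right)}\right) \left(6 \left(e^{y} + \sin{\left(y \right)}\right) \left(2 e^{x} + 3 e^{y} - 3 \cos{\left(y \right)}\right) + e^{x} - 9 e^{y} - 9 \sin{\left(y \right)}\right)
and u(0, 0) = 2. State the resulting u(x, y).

Answer: u(x, y) = 2 e^{x} + 3 e^{y} - 3 \cos{\left(y \right)}

Derivation:
Substitute the ansatz u = A e^{x} + B e^{y} + C \cos{\left(y \right)} into the left-hand side.
Derivatives of the ansatz:
  u_y = B e^{y} - C \sin{\left(y \right)}
  u_xx = A e^{x}
Term by term:
  -3·u·u_y = - 3 A B e^{x} e^{y} + 3 A C e^{x} \sin{\left(y \right)} - 3 B^{2} e^{2 y} + 3 B C e^{y} \sin{\left(y \right)} - 3 B C e^{y} \cos{\left(y \right)} + 3 C^{2} \sin{\left(y \right)} \cos{\left(y \right)}
  1/2·u·u_xx = \frac{A^{2} e^{2 x}}{2} + \frac{A B e^{x} e^{y}}{2} + \frac{A C e^{x} \cos{\left(y \right)}}{2}
  2·u^2·u_y = 2 A^{2} B e^{2 x} e^{y} - 2 A^{2} C e^{2 x} \sin{\left(y \right)} + 4 A B^{2} e^{x} e^{2 y} - 4 A B C e^{x} e^{y} \sin{\left(y \right)} + 4 A B C e^{x} e^{y} \cos{\left(y \right)} - 4 A C^{2} e^{x} \sin{\left(y \right)} \cos{\left(y \right)} + 2 B^{3} e^{3 y} - 2 B^{2} C e^{2 y} \sin{\left(y \right)} + 4 B^{2} C e^{2 y} \cos{\left(y \right)} - 4 B C^{2} e^{y} \sin{\left(y \right)} \cos{\left(y \right)} + 2 B C^{2} e^{y} \cos^{2}{\left(y \right)} - 2 C^{3} \sin{\left(y \right)} \cos^{2}{\left(y \right)}
So the left-hand side equals
  2 A^{2} B e^{2 x} e^{y} - 2 A^{2} C e^{2 x} \sin{\left(y \right)} + \frac{A^{2} e^{2 x}}{2} + 4 A B^{2} e^{x} e^{2 y} - 4 A B C e^{x} e^{y} \sin{\left(y \right)} + 4 A B C e^{x} e^{y} \cos{\left(y \right)} - \frac{5 A B e^{x} e^{y}}{2} - 4 A C^{2} e^{x} \sin{\left(y \right)} \cos{\left(y \right)} + 3 A C e^{x} \sin{\left(y \right)} + \frac{A C e^{x} \cos{\left(y \right)}}{2} + 2 B^{3} e^{3 y} - 2 B^{2} C e^{2 y} \sin{\left(y \right)} + 4 B^{2} C e^{2 y} \cos{\left(y \right)} - 3 B^{2} e^{2 y} - 4 B C^{2} e^{y} \sin{\left(y \right)} \cos{\left(y \right)} + 2 B C^{2} e^{y} \cos^{2}{\left(y \right)} + 3 B C e^{y} \sin{\left(y \right)} - 3 B C e^{y} \cos{\left(y \right)} - 2 C^{3} \sin{\left(y \right)} \cos^{2}{\left(y \right)} + 3 C^{2} \sin{\left(y \right)} \cos{\left(y \right)}
This must equal f(x, y) identically; expanded, f = 24 e^{2 x} e^{y} + 24 e^{2 x} \sin{\left(y \right)} + 2 e^{2 x} + 72 e^{x} e^{2 y} + 72 e^{x} e^{y} \sin{\left(y \right)} - 72 e^{x} e^{y} \cos{\left(y \right)} - 15 e^{x} e^{y} - 72 e^{x} \sin{\left(y \right)} \cos{\left(y \right)} - 18 e^{x} \sin{\left(y \right)} - 3 e^{x} \cos{\left(y \right)} + 54 e^{3 y} + 54 e^{2 y} \sin{\left(y \right)} - 108 e^{2 y} \cos{\left(y \right)} - 27 e^{2 y} - 108 e^{y} \sin{\left(y \right)} \cos{\left(y \right)} - 27 e^{y} \sin{\left(y \right)} + 54 e^{y} \cos^{2}{\left(y \right)} + 27 e^{y} \cos{\left(y \right)} + 54 \sin{\left(y \right)} \cos^{2}{\left(y \right)} + 27 \sin{\left(y \right)} \cos{\left(y \right)}.
Matching coefficients of the independent functions:
(each divided by its leading coefficient; functions giving the same equation are listed together)
  [e^{x} e^{y}]:  A B - 6 = 0
  [e^{x} e^{2 y}]:  A B^{2} - 18 = 0
  [e^{x} \sin{\left(y \right)}, e^{x} \cos{\left(y \right)}]:  A C + 6 = 0
  [e^{2 x} e^{y}]:  A^{2} B - 12 = 0
  [e^{2 x} \sin{\left(y \right)}]:  A^{2} C + 12 = 0
  [e^{y} \sin{\left(y \right)}, e^{y} \cos{\left(y \right)}]:  B C + 9 = 0
  [e^{y} \cos^{2}{\left(y \right)}, e^{y} \sin{\left(y \right)} \cos{\left(y \right)}]:  B C^{2} - 27 = 0
  [e^{2 y} \sin{\left(y \right)}, e^{2 y} \cos{\left(y \right)}]:  B^{2} C + 27 = 0
  [\sin{\left(y \right)} \cos{\left(y \right)}]:  C^{2} - 9 = 0
  [\sin{\left(y \right)} \cos^{2}{\left(y \right)}]:  C^{3} + 27 = 0
  [e^{x} e^{y} \sin{\left(y \right)}, e^{x} e^{y} \cos{\left(y \right)}]:  A B C + 18 = 0
  [e^{x} \sin{\left(y \right)} \cos{\left(y \right)}]:  A C^{2} - 18 = 0
  [e^{2 x}]:  A^{2} - 4 = 0
  [e^{2 y}]:  B^{2} - 9 = 0
  [e^{3 y}]:  B^{3} - 27 = 0
Solving: A = 2, B = 3, C = -3.
Check against the point condition:
  u(0, 0) = 2  ⟹  A + B + C = 2  ✓
Hence u(x, y) = 2 e^{x} + 3 e^{y} - 3 \cos{\left(y \right)}.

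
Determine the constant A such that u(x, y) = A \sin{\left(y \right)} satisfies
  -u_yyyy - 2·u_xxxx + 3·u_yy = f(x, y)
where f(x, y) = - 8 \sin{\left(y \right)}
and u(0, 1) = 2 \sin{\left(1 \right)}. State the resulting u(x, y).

Substitute the ansatz u = A \sin{\left(y \right)} into the left-hand side.
Derivatives of the ansatz:
  u_yyyy = A \sin{\left(y \right)}
  u_xxxx = 0
  u_yy = - A \sin{\left(y \right)}
Term by term:
  -u_yyyy = - A \sin{\left(y \right)}
  -2·u_xxxx = 0
  3·u_yy = - 3 A \sin{\left(y \right)}
So the left-hand side equals
  - 4 A \sin{\left(y \right)}
This must equal f(x, y) = - 8 \sin{\left(y \right)} identically.
Matching coefficients of the independent functions:
  [\sin{\left(y \right)}]:  - 4 A = -8
Solving: A = 2.
Check against the point condition:
  u(0, 1) = 2 \sin{\left(1 \right)}  ⟹  A \sin{\left(1 \right)} = 2 \sin{\left(1 \right)}  ✓
Hence u(x, y) = 2 \sin{\left(y \right)}.

Answer: u(x, y) = 2 \sin{\left(y \right)}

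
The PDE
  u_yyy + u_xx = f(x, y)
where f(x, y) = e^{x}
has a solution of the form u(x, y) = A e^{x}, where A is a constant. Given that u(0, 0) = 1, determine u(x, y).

Substitute the ansatz u = A e^{x} into the left-hand side.
Derivatives of the ansatz:
  u_yyy = 0
  u_xx = A e^{x}
Term by term:
  u_yyy = 0
  u_xx = A e^{x}
So the left-hand side equals
  A e^{x}
This must equal f(x, y) = e^{x} identically.
Matching coefficients of the independent functions:
  [e^{x}]:  A = 1
Solving: A = 1.
Check against the point condition:
  u(0, 0) = 1  ⟹  A = 1  ✓
Hence u(x, y) = e^{x}.

Answer: u(x, y) = e^{x}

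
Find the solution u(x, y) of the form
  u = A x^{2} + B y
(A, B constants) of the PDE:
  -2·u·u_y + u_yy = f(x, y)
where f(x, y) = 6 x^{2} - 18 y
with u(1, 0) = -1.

Substitute the ansatz u = A x^{2} + B y into the left-hand side.
Derivatives of the ansatz:
  u_y = B
  u_yy = 0
Term by term:
  -2·u·u_y = - 2 A B x^{2} - 2 B^{2} y
  u_yy = 0
So the left-hand side equals
  - 2 A B x^{2} - 2 B^{2} y
This must equal f(x, y) = 6 x^{2} - 18 y identically.
Matching coefficients of the independent functions:
  [x^{2}]:  - 2 A B = 6
  [y]:  - 2 B^{2} = -18
These equations allow (A, B) = (-1, 3) or (1, -3).
Impose the point condition(s):
  u(1, 0) = -1  ⟹  A = -1
Only A = -1, B = 3 satisfies everything.
Hence u(x, y) = - x^{2} + 3 y.

Answer: u(x, y) = - x^{2} + 3 y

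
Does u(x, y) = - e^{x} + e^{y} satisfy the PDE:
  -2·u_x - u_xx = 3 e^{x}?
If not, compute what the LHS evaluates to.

Answer: Yes

Derivation:
Evaluate each term of the left-hand side for u = - e^{x} + e^{y}.
Derivatives:
  u_x = - e^{x}
  u_xx = - e^{x}
Terms:
  -2·u_x = 2 e^{x}
  -u_xx = e^{x}
Sum: LHS = 3 e^{x}
This is exactly the given right-hand side, so u is a solution.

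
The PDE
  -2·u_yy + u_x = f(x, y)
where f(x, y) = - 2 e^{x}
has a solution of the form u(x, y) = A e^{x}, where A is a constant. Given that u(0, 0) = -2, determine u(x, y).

Substitute the ansatz u = A e^{x} into the left-hand side.
Derivatives of the ansatz:
  u_yy = 0
  u_x = A e^{x}
Term by term:
  -2·u_yy = 0
  u_x = A e^{x}
So the left-hand side equals
  A e^{x}
This must equal f(x, y) = - 2 e^{x} identically.
Matching coefficients of the independent functions:
  [e^{x}]:  A = -2
Solving: A = -2.
Check against the point condition:
  u(0, 0) = -2  ⟹  A = -2  ✓
Hence u(x, y) = - 2 e^{x}.

Answer: u(x, y) = - 2 e^{x}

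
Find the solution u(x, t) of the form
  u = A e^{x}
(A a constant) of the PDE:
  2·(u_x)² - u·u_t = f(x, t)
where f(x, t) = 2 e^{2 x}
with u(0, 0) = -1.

Answer: u(x, t) = - e^{x}

Derivation:
Substitute the ansatz u = A e^{x} into the left-hand side.
Derivatives of the ansatz:
  u_x = A e^{x}
  u_t = 0
Term by term:
  2·(u_x)² = 2 A^{2} e^{2 x}
  -u·u_t = 0
So the left-hand side equals
  2 A^{2} e^{2 x}
This must equal f(x, t) = 2 e^{2 x} identically.
Matching coefficients of the independent functions:
  [e^{2 x}]:  2 A^{2} = 2
These equations allow (A) = (-1) or (1).
Impose the point condition(s):
  u(0, 0) = -1  ⟹  A = -1
Only A = -1 satisfies everything.
Hence u(x, t) = - e^{x}.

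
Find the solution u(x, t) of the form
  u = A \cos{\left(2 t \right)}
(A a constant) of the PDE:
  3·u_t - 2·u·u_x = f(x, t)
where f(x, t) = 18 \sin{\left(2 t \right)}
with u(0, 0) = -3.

Substitute the ansatz u = A \cos{\left(2 t \right)} into the left-hand side.
Derivatives of the ansatz:
  u_t = - 2 A \sin{\left(2 t \right)}
  u_x = 0
Term by term:
  3·u_t = - 6 A \sin{\left(2 t \right)}
  -2·u·u_x = 0
So the left-hand side equals
  - 6 A \sin{\left(2 t \right)}
This must equal f(x, t) = 18 \sin{\left(2 t \right)} identically.
Matching coefficients of the independent functions:
  [\sin{\left(2 t \right)}]:  - 6 A = 18
Solving: A = -3.
Check against the point condition:
  u(0, 0) = -3  ⟹  A = -3  ✓
Hence u(x, t) = - 3 \cos{\left(2 t \right)}.

Answer: u(x, t) = - 3 \cos{\left(2 t \right)}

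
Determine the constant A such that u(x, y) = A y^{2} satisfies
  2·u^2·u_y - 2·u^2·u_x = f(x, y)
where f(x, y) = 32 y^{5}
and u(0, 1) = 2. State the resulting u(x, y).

Substitute the ansatz u = A y^{2} into the left-hand side.
Derivatives of the ansatz:
  u_y = 2 A y
  u_x = 0
Term by term:
  2·u^2·u_y = 4 A^{3} y^{5}
  -2·u^2·u_x = 0
So the left-hand side equals
  4 A^{3} y^{5}
This must equal f(x, y) = 32 y^{5} identically.
Matching coefficients of the independent functions:
  [y^{5}]:  4 A^{3} = 32
Solving: A = 2.
Check against the point condition:
  u(0, 1) = 2  ⟹  A = 2  ✓
Hence u(x, y) = 2 y^{2}.

Answer: u(x, y) = 2 y^{2}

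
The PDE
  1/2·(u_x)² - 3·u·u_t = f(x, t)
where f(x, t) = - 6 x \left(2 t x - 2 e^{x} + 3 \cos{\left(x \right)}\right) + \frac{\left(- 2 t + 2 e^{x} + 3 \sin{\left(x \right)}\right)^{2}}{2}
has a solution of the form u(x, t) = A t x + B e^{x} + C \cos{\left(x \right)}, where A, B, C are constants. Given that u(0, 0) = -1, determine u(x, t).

Answer: u(x, t) = - 2 t x + 2 e^{x} - 3 \cos{\left(x \right)}

Derivation:
Substitute the ansatz u = A t x + B e^{x} + C \cos{\left(x \right)} into the left-hand side.
Derivatives of the ansatz:
  u_x = A t + B e^{x} - C \sin{\left(x \right)}
  u_t = A x
Term by term:
  1/2·(u_x)² = \frac{A^{2} t^{2}}{2} + A B t e^{x} - A C t \sin{\left(x \right)} + \frac{B^{2} e^{2 x}}{2} - B C e^{x} \sin{\left(x \right)} + \frac{C^{2} \sin^{2}{\left(x \right)}}{2}
  -3·u·u_t = - 3 A^{2} t x^{2} - 3 A B x e^{x} - 3 A C x \cos{\left(x \right)}
So the left-hand side equals
  \frac{A^{2} t^{2}}{2} - 3 A^{2} t x^{2} + A B t e^{x} - 3 A B x e^{x} - A C t \sin{\left(x \right)} - 3 A C x \cos{\left(x \right)} + \frac{B^{2} e^{2 x}}{2} - B C e^{x} \sin{\left(x \right)} + \frac{C^{2} \sin^{2}{\left(x \right)}}{2}
This must equal f(x, t) identically; expanded, f = 2 t^{2} - 12 t x^{2} - 4 t e^{x} - 6 t \sin{\left(x \right)} + 12 x e^{x} - 18 x \cos{\left(x \right)} + 2 e^{2 x} + 6 e^{x} \sin{\left(x \right)} + \frac{9 \sin^{2}{\left(x \right)}}{2}.
Matching coefficients of the independent functions:
  [t^{2}]:  \frac{A^{2}}{2} = 2
  [t x^{2}]:  - 3 A^{2} = -12
  [t e^{x}]:  A B = -4
  [t \sin{\left(x \right)}]:  - A C = -6
  [x e^{x}]:  - 3 A B = 12
  [x \cos{\left(x \right)}]:  - 3 A C = -18
  [e^{x} \sin{\left(x \right)}]:  - B C = 6
  [e^{2 x}]:  \frac{B^{2}}{2} = 2
  [\sin^{2}{\left(x \right)}]:  \frac{C^{2}}{2} = \frac{9}{2}
These equations allow (A, B, C) = (-2, 2, -3) or (2, -2, 3).
Impose the point condition(s):
  u(0, 0) = -1  ⟹  B + C = -1
Only A = -2, B = 2, C = -3 satisfies everything.
Hence u(x, t) = - 2 t x + 2 e^{x} - 3 \cos{\left(x \right)}.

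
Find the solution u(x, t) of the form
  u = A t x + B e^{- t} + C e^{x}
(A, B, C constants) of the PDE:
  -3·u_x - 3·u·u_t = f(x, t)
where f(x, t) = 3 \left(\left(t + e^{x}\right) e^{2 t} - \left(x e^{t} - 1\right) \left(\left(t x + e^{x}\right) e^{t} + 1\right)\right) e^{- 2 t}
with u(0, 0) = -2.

Substitute the ansatz u = A t x + B e^{- t} + C e^{x} into the left-hand side.
Derivatives of the ansatz:
  u_x = A t + C e^{x}
  u_t = A x - B e^{- t}
Term by term:
  -3·u_x = - 3 A t - 3 C e^{x}
  -3·u·u_t = - 3 A^{2} t x^{2} + 3 A B t x e^{- t} - 3 A B x e^{- t} - 3 A C x e^{x} + 3 B^{2} e^{- 2 t} + 3 B C e^{- t} e^{x}
So the left-hand side equals
  - 3 A^{2} t x^{2} + 3 A B t x e^{- t} - 3 A B x e^{- t} - 3 A C x e^{x} - 3 A t + 3 B^{2} e^{- 2 t} + 3 B C e^{- t} e^{x} - 3 C e^{x}
This must equal f(x, t) identically; expanded, f = - 3 t x^{2} + 3 t x e^{- t} + 3 t - 3 x e^{x} - 3 x e^{- t} + 3 e^{x} + 3 e^{- t} e^{x} + 3 e^{- 2 t}.
Matching coefficients of the independent functions:
  [t]:  - 3 A = 3
  [t x^{2}]:  - 3 A^{2} = -3
  [x e^{- t}]:  - 3 A B = -3
  [x e^{x}]:  - 3 A C = -3
  [e^{- t} e^{x}]:  3 B C = 3
  [t x e^{- t}]:  3 A B = 3
  [e^{- 2 t}]:  3 B^{2} = 3
  [e^{x}]:  - 3 C = 3
Solving: A = -1, B = -1, C = -1.
Check against the point condition:
  u(0, 0) = -2  ⟹  B + C = -2  ✓
Hence u(x, t) = - t x - e^{x} - e^{- t}.

Answer: u(x, t) = - t x - e^{x} - e^{- t}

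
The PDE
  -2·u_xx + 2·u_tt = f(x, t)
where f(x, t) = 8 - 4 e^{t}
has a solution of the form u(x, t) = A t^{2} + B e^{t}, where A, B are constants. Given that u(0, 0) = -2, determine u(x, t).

Substitute the ansatz u = A t^{2} + B e^{t} into the left-hand side.
Derivatives of the ansatz:
  u_xx = 0
  u_tt = 2 A + B e^{t}
Term by term:
  -2·u_xx = 0
  2·u_tt = 4 A + 2 B e^{t}
So the left-hand side equals
  4 A + 2 B e^{t}
This must equal f(x, t) = 8 - 4 e^{t} identically.
Matching coefficients of the independent functions:
  [constant term]:  4 A = 8
  [e^{t}]:  2 B = -4
Solving: A = 2, B = -2.
Check against the point condition:
  u(0, 0) = -2  ⟹  B = -2  ✓
Hence u(x, t) = 2 t^{2} - 2 e^{t}.

Answer: u(x, t) = 2 t^{2} - 2 e^{t}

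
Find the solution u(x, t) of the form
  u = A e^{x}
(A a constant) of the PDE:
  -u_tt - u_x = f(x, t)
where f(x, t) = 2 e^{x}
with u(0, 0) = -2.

Substitute the ansatz u = A e^{x} into the left-hand side.
Derivatives of the ansatz:
  u_tt = 0
  u_x = A e^{x}
Term by term:
  -u_tt = 0
  -u_x = - A e^{x}
So the left-hand side equals
  - A e^{x}
This must equal f(x, t) = 2 e^{x} identically.
Matching coefficients of the independent functions:
  [e^{x}]:  - A = 2
Solving: A = -2.
Check against the point condition:
  u(0, 0) = -2  ⟹  A = -2  ✓
Hence u(x, t) = - 2 e^{x}.

Answer: u(x, t) = - 2 e^{x}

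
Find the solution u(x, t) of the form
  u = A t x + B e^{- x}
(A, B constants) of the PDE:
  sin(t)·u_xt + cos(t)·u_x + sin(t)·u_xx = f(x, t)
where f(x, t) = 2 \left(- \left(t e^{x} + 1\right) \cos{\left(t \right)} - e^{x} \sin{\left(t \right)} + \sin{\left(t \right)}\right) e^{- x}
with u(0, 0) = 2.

Substitute the ansatz u = A t x + B e^{- x} into the left-hand side.
Derivatives of the ansatz:
  u_xt = A
  u_x = A t - B e^{- x}
  u_xx = B e^{- x}
Term by term:
  sin(t)·u_xt = A \sin{\left(t \right)}
  cos(t)·u_x = A t \cos{\left(t \right)} - B e^{- x} \cos{\left(t \right)}
  sin(t)·u_xx = B e^{- x} \sin{\left(t \right)}
So the left-hand side equals
  A t \cos{\left(t \right)} + A \sin{\left(t \right)} + B e^{- x} \sin{\left(t \right)} - B e^{- x} \cos{\left(t \right)}
This must equal f(x, t) identically; expanded, f = - 2 t \cos{\left(t \right)} - 2 \sin{\left(t \right)} + 2 e^{- x} \sin{\left(t \right)} - 2 e^{- x} \cos{\left(t \right)}.
Matching coefficients of the independent functions:
  [t \cos{\left(t \right)}, \sin{\left(t \right)}]:  A = -2
  [e^{- x} \sin{\left(t \right)}]:  B = 2
  [e^{- x} \cos{\left(t \right)}]:  - B = -2
Solving: A = -2, B = 2.
Check against the point condition:
  u(0, 0) = 2  ⟹  B = 2  ✓
Hence u(x, t) = - 2 t x + 2 e^{- x}.

Answer: u(x, t) = - 2 t x + 2 e^{- x}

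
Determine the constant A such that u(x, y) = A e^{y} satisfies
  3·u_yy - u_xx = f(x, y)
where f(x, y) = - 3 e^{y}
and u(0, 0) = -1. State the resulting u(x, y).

Substitute the ansatz u = A e^{y} into the left-hand side.
Derivatives of the ansatz:
  u_yy = A e^{y}
  u_xx = 0
Term by term:
  3·u_yy = 3 A e^{y}
  -u_xx = 0
So the left-hand side equals
  3 A e^{y}
This must equal f(x, y) = - 3 e^{y} identically.
Matching coefficients of the independent functions:
  [e^{y}]:  3 A = -3
Solving: A = -1.
Check against the point condition:
  u(0, 0) = -1  ⟹  A = -1  ✓
Hence u(x, y) = - e^{y}.

Answer: u(x, y) = - e^{y}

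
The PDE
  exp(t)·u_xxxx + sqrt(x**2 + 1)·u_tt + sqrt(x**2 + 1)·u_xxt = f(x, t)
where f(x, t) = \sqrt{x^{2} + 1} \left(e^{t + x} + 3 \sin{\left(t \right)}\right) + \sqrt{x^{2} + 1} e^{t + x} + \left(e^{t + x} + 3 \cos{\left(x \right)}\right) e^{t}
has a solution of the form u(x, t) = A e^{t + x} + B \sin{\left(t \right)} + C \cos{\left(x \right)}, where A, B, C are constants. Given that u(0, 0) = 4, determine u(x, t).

Answer: u(x, t) = e^{t + x} - 3 \sin{\left(t \right)} + 3 \cos{\left(x \right)}

Derivation:
Substitute the ansatz u = A e^{t + x} + B \sin{\left(t \right)} + C \cos{\left(x \right)} into the left-hand side.
Derivatives of the ansatz:
  u_xxxx = A e^{t} e^{x} + C \cos{\left(x \right)}
  u_tt = A e^{t} e^{x} - B \sin{\left(t \right)}
  u_xxt = A e^{t} e^{x}
Term by term:
  exp(t)·u_xxxx = A e^{2 t} e^{x} + C e^{t} \cos{\left(x \right)}
  sqrt(x**2 + 1)·u_tt = A \sqrt{x^{2} + 1} e^{t} e^{x} - B \sqrt{x^{2} + 1} \sin{\left(t \right)}
  sqrt(x**2 + 1)·u_xxt = A \sqrt{x^{2} + 1} e^{t} e^{x}
So the left-hand side equals
  2 A \sqrt{x^{2} + 1} e^{t} e^{x} + A e^{2 t} e^{x} - B \sqrt{x^{2} + 1} \sin{\left(t \right)} + C e^{t} \cos{\left(x \right)}
This must equal f(x, t) identically; expanded, f = 2 \sqrt{x^{2} + 1} e^{t} e^{x} + 3 \sqrt{x^{2} + 1} \sin{\left(t \right)} + e^{2 t} e^{x} + 3 e^{t} \cos{\left(x \right)}.
Matching coefficients of the independent functions:
  [\sqrt{x^{2} + 1} \sin{\left(t \right)}]:  - B = 3
  [e^{t} \cos{\left(x \right)}]:  C = 3
  [e^{2 t} e^{x}]:  A = 1
  [\sqrt{x^{2} + 1} e^{t} e^{x}]:  2 A = 2
Solving: A = 1, B = -3, C = 3.
Check against the point condition:
  u(0, 0) = 4  ⟹  A + C = 4  ✓
Hence u(x, t) = e^{t + x} - 3 \sin{\left(t \right)} + 3 \cos{\left(x \right)}.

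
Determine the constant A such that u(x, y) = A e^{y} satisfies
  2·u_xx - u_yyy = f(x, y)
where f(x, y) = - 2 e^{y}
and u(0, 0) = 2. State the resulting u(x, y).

Substitute the ansatz u = A e^{y} into the left-hand side.
Derivatives of the ansatz:
  u_xx = 0
  u_yyy = A e^{y}
Term by term:
  2·u_xx = 0
  -u_yyy = - A e^{y}
So the left-hand side equals
  - A e^{y}
This must equal f(x, y) = - 2 e^{y} identically.
Matching coefficients of the independent functions:
  [e^{y}]:  - A = -2
Solving: A = 2.
Check against the point condition:
  u(0, 0) = 2  ⟹  A = 2  ✓
Hence u(x, y) = 2 e^{y}.

Answer: u(x, y) = 2 e^{y}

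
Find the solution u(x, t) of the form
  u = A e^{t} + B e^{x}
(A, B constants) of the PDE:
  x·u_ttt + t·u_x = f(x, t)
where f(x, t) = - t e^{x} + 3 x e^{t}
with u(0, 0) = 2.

Substitute the ansatz u = A e^{t} + B e^{x} into the left-hand side.
Derivatives of the ansatz:
  u_ttt = A e^{t}
  u_x = B e^{x}
Term by term:
  x·u_ttt = A x e^{t}
  t·u_x = B t e^{x}
So the left-hand side equals
  A x e^{t} + B t e^{x}
This must equal f(x, t) = - t e^{x} + 3 x e^{t} identically.
Matching coefficients of the independent functions:
  [t e^{x}]:  B = -1
  [x e^{t}]:  A = 3
Solving: A = 3, B = -1.
Check against the point condition:
  u(0, 0) = 2  ⟹  A + B = 2  ✓
Hence u(x, t) = 3 e^{t} - e^{x}.

Answer: u(x, t) = 3 e^{t} - e^{x}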